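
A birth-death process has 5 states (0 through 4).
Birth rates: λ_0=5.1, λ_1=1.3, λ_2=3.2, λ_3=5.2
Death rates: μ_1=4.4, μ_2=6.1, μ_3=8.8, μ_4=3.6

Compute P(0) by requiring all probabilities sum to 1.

Ratios P(n)/P(0) = (λ₀···λₙ₋₁)/(μ₁···μₙ):
P(1)/P(0) = (5.1)/(4.4) = 1.1591
P(2)/P(0) = (5.1×1.3)/(4.4×6.1) = 0.24702
P(3)/P(0) = (5.1×1.3×3.2)/(4.4×6.1×8.8) = 0.089825
P(4)/P(0) = (5.1×1.3×3.2×5.2)/(4.4×6.1×8.8×3.6) = 0.12975

Normalization: ∑ P(n) = 1
P(0) × (1.0000 + 1.1591 + 0.24702 + 0.089825 + 0.12975) = 1
P(0) × 2.6257 = 1
P(0) = 1/2.6257 = 0.3809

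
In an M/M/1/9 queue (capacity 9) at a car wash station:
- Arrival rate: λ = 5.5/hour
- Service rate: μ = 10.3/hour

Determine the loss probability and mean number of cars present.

ρ = λ/μ = 5.5/10.3 = 0.5340
P₀ = (1-ρ)/(1-ρ^(K+1)) = (1-0.5340)/(1-0.5340^10) = 0.4660/0.9981 = 0.4669
P_K = P₀×ρ^K = 0.46688 × 0.5340^9 = 0.46688 × 0.0035308 = 0.001648
Blocking probability P_9 = 0.001648 (0.16%)
L = ρ[1 - (K+1)ρ^K + Kρ^(K+1)] / [(1-ρ)(1-ρ^(K+1))]
L = 0.5340 × (1 - 10×0.003531 + 9×0.001885) / ((1 - 0.5340) × (1 - 0.001885)) = 1.1270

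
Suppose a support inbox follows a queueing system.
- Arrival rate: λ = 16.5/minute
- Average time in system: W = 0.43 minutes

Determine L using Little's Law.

Little's Law: L = λW
L = 16.5 × 0.43 = 7.0950 emails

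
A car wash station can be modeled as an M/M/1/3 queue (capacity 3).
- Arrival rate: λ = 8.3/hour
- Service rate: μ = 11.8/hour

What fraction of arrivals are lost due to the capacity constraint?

ρ = λ/μ = 8.3/11.8 = 0.7034
P₀ = (1-ρ)/(1-ρ^(K+1)) = (1-0.7034)/(1-0.7034^4) = 0.2966/0.7552 = 0.3927
P_K = P₀×ρ^K = 0.3927 × 0.7034^3 = 0.3927 × 0.3480 = 0.1367
Blocking probability = 13.67%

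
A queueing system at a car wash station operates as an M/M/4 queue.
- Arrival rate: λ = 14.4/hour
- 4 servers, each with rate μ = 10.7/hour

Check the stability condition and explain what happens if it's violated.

Stability requires ρ = λ/(cμ) < 1
ρ = 14.4/(4 × 10.7) = 14.4/42.80 = 0.3364
Since 0.3364 < 1, the system is STABLE.
The servers are busy 33.64% of the time.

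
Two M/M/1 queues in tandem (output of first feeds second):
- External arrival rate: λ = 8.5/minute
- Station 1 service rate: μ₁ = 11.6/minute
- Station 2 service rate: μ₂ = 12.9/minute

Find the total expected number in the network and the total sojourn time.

By Jackson's theorem, each station behaves as independent M/M/1.
Station 1: ρ₁ = 8.5/11.6 = 0.7328, L₁ = ρ₁/(1-ρ₁) = λ/(μ₁-λ) = 8.5/3.10 = 2.74194
Station 2: ρ₂ = 8.5/12.9 = 0.6589, L₂ = ρ₂/(1-ρ₂) = λ/(μ₂-λ) = 8.5/4.40 = 1.93182
Total: L = L₁ + L₂ = 2.74194 + 1.93182 = 4.6738
W = L/λ = 4.6738/8.5 = 0.5499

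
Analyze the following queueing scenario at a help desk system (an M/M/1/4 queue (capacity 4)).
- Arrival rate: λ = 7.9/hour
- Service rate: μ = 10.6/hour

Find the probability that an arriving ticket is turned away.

ρ = λ/μ = 7.9/10.6 = 0.7453
P₀ = (1-ρ)/(1-ρ^(K+1)) = (1-0.7453)/(1-0.7453^5) = 0.2547/0.7700 = 0.3308
P_K = P₀×ρ^K = 0.3308 × 0.7453^4 = 0.3308 × 0.3085 = 0.1021
Blocking probability = 10.21%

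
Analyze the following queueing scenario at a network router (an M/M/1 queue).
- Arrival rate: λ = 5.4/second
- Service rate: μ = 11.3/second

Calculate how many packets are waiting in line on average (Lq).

ρ = λ/μ = 5.4/11.3 = 0.4779
For M/M/1: Lq = λ²/(μ(μ-λ))
Lq = 29.16/(11.3 × 5.90)
Lq = 0.4374 packets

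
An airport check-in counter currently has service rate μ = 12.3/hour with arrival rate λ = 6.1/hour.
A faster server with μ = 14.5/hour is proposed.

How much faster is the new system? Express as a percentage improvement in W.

System 1: ρ₁ = 6.1/12.3 = 0.4959, W₁ = 1/(12.3-6.1) = 0.16129
System 2: ρ₂ = 6.1/14.5 = 0.4207, W₂ = 1/(14.5-6.1) = 0.11905
Improvement: (W₁-W₂)/W₁ = (0.16129-0.11905)/0.16129 = 26.19%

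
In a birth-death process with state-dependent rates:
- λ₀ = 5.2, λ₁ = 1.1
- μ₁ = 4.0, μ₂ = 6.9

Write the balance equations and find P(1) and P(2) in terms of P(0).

Balance equations:
State 0: λ₀P₀ = μ₁P₁ → P₁ = (λ₀/μ₁)P₀ = (5.2/4.0)P₀ = 1.3000P₀
State 1: P₂ = (λ₀λ₁)/(μ₁μ₂)P₀ = (5.2×1.1)/(4.0×6.9)P₀ = 0.2072P₀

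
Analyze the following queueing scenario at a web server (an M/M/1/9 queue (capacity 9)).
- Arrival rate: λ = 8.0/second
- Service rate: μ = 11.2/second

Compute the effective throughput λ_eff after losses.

ρ = λ/μ = 8.0/11.2 = 0.71429
P₀ = (1-ρ)/(1-ρ^(K+1)) = (1-0.71429)/(1-0.71429^10) = 0.2857/0.9654 = 0.2959
P_K = P₀×ρ^K = 0.2959 × 0.71429^9 = 0.2959 × 0.04840 = 0.01432
λ_eff = λ(1-P_K) = 8.0 × (1 - 0.01432) = 8.0 × 0.98568 = 7.8854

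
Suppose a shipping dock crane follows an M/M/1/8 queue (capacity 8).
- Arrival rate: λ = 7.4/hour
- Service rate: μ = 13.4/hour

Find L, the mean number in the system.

ρ = λ/μ = 7.4/13.4 = 0.55224
P₀ = (1-ρ)/(1-ρ^(K+1)) = (1-0.55224)/(1-0.55224^9) = 0.44776/0.99522 = 0.4499
P_K = P₀×ρ^K = 0.4499 × 0.55224^8 = 0.4499 × 0.008650 = 0.003892
L = ρ[1 - (K+1)ρ^K + Kρ^(K+1)] / [(1-ρ)(1-ρ^(K+1))]
L = 0.55224 × (1 - 9×0.008650 + 8×0.004777) / ((1 - 0.55224) × (1 - 0.004777)) = 1.1901 containers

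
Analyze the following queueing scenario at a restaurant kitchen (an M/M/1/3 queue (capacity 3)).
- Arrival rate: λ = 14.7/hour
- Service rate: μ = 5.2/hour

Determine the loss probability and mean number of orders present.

ρ = λ/μ = 14.7/5.2 = 2.8269
P₀ = (1-ρ)/(1-ρ^(K+1)) = (1-2.8269)/(1-2.8269^4) = -1.8269/-62.8619 = 0.02906
P_K = P₀×ρ^K = 0.02906 × 2.8269^3 = 0.02906 × 22.5908 = 0.6565
Blocking probability P_3 = 0.6565 (65.65%)
L = ρ[1 - (K+1)ρ^K + Kρ^(K+1)] / [(1-ρ)(1-ρ^(K+1))]
L = 2.8269 × (1 - 4×22.5908 + 3×63.8619) / ((1 - 2.8269) × (1 - 63.8619)) = 2.5163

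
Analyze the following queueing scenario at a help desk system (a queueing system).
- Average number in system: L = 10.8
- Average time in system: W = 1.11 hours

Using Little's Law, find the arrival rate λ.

Little's Law: L = λW, so λ = L/W
λ = 10.8/1.11 = 9.7297 tickets/hour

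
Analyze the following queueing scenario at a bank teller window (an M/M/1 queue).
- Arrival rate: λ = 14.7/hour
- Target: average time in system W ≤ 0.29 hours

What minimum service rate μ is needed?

For M/M/1: W = 1/(μ-λ)
Need W ≤ 0.29, so 1/(μ-λ) ≤ 0.29
μ - λ ≥ 1/0.29 = 3.4483
μ ≥ 14.7 + 3.4483 = 18.1483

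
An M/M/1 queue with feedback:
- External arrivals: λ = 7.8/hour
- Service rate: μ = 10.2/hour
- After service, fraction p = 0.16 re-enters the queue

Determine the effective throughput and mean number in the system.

Effective arrival rate: λ_eff = λ/(1-p) = 7.8/(1-0.16) = 7.8/0.84 = 9.2857143
ρ = λ_eff/μ = 9.2857143/10.2 = 0.91036415
L = ρ/(1-ρ) = 0.91036415/(1-0.91036415) = 10.1563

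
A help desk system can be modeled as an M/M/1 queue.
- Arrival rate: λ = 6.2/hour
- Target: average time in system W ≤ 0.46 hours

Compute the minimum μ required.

For M/M/1: W = 1/(μ-λ)
Need W ≤ 0.46, so 1/(μ-λ) ≤ 0.46
μ - λ ≥ 1/0.46 = 2.1739
μ ≥ 6.2 + 2.1739 = 8.3739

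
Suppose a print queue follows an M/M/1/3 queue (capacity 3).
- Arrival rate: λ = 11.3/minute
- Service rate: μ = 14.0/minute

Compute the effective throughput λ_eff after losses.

ρ = λ/μ = 11.3/14.0 = 0.80714
P₀ = (1-ρ)/(1-ρ^(K+1)) = (1-0.80714)/(1-0.80714^4) = 0.1929/0.5756 = 0.3351
P_K = P₀×ρ^K = 0.3351 × 0.80714^3 = 0.3351 × 0.5258 = 0.1762
λ_eff = λ(1-P_K) = 11.3 × (1 - 0.176192) = 11.3 × 0.823808 = 9.3090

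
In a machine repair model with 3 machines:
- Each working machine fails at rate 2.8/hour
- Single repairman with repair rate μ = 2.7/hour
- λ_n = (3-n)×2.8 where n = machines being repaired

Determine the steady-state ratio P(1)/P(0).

P(1)/P(0) = ∏_{i=0}^{1-1} λ_i/μ_{i+1}
= (3-0)×2.8/2.7
= 3.1111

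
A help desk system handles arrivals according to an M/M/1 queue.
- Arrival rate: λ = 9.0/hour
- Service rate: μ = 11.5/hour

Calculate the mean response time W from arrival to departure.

First, compute utilization: ρ = λ/μ = 9.0/11.5 = 0.7826
For M/M/1: W = 1/(μ-λ)
W = 1/(11.5-9.0) = 1/2.50
W = 0.4000 hours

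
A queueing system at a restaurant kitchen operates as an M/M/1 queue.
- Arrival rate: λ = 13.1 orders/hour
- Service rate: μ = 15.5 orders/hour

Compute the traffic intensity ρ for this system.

Server utilization: ρ = λ/μ
ρ = 13.1/15.5 = 0.8452
The server is busy 84.52% of the time.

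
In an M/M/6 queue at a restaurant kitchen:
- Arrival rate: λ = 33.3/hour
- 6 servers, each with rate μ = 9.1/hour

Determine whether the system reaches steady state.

Stability requires ρ = λ/(cμ) < 1
ρ = 33.3/(6 × 9.1) = 33.3/54.60 = 0.6099
Since 0.6099 < 1, the system is STABLE.
The servers are busy 60.99% of the time.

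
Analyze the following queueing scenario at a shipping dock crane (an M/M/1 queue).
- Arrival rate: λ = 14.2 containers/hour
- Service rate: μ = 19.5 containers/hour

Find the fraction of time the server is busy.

Server utilization: ρ = λ/μ
ρ = 14.2/19.5 = 0.7282
The server is busy 72.82% of the time.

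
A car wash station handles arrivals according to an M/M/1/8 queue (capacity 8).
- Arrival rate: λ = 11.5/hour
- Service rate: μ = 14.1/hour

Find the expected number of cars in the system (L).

ρ = λ/μ = 11.5/14.1 = 0.8156
P₀ = (1-ρ)/(1-ρ^(K+1)) = (1-0.8156)/(1-0.8156^9) = 0.1844/0.8403 = 0.2194
P_K = P₀×ρ^K = 0.21944 × 0.8156^8 = 0.21944 × 0.19580 = 0.04297
L = ρ[1 - (K+1)ρ^K + Kρ^(K+1)] / [(1-ρ)(1-ρ^(K+1))]
L = 0.8156 × (1 - 9×0.195802 + 8×0.159696) / ((1 - 0.8156) × (1 - 0.159696)) = 2.7126 cars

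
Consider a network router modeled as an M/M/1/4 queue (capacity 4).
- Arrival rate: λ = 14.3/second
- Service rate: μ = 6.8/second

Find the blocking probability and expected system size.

ρ = λ/μ = 14.3/6.8 = 2.1029
P₀ = (1-ρ)/(1-ρ^(K+1)) = (1-2.1029)/(1-2.1029^5) = -1.1029/-40.1238 = 0.02749
P_K = P₀×ρ^K = 0.027487 × 2.1029^4 = 0.027487 × 19.5558 = 0.5375
Blocking probability P_4 = 0.5375 (53.75%)
L = ρ[1 - (K+1)ρ^K + Kρ^(K+1)] / [(1-ρ)(1-ρ^(K+1))]
L = 2.1029 × (1 - 5×19.5558 + 4×41.1238) / ((1 - 2.1029) × (1 - 41.1238)) = 3.2179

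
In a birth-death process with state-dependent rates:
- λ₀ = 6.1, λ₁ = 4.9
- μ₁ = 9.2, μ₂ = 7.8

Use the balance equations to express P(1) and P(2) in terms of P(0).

Balance equations:
State 0: λ₀P₀ = μ₁P₁ → P₁ = (λ₀/μ₁)P₀ = (6.1/9.2)P₀ = 0.6630P₀
State 1: P₂ = (λ₀λ₁)/(μ₁μ₂)P₀ = (6.1×4.9)/(9.2×7.8)P₀ = 0.4165P₀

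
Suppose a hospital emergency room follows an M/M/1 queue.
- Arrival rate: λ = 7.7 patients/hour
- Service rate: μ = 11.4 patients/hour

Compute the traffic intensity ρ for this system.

Server utilization: ρ = λ/μ
ρ = 7.7/11.4 = 0.6754
The server is busy 67.54% of the time.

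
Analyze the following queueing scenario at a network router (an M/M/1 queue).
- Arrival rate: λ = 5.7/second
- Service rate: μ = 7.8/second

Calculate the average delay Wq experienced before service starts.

First, compute utilization: ρ = λ/μ = 5.7/7.8 = 0.7308
For M/M/1: Wq = λ/(μ(μ-λ))
Wq = 5.7/(7.8 × (7.8-5.7))
Wq = 5.7/(7.8 × 2.10)
Wq = 0.3480 seconds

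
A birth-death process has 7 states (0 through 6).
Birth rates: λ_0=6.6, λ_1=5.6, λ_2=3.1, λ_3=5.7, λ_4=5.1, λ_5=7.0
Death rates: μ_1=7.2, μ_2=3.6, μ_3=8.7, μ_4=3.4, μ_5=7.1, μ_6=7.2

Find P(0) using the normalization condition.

Ratios P(n)/P(0) = (λ₀···λₙ₋₁)/(μ₁···μₙ):
P(1)/P(0) = (6.6)/(7.2) = 0.91667
P(2)/P(0) = (6.6×5.6)/(7.2×3.6) = 1.4259
P(3)/P(0) = (6.6×5.6×3.1)/(7.2×3.6×8.7) = 0.50809
P(4)/P(0) = (6.6×5.6×3.1×5.7)/(7.2×3.6×8.7×3.4) = 0.85180
P(5)/P(0) = (6.6×5.6×3.1×5.7×5.1)/(7.2×3.6×8.7×3.4×7.1) = 0.61185
P(6)/P(0) = (6.6×5.6×3.1×5.7×5.1×7.0)/(7.2×3.6×8.7×3.4×7.1×7.2) = 0.59486

Normalization: ∑ P(n) = 1
P(0) × (1.0000 + 0.91667 + 1.4259 + 0.50809 + 0.85180 + 0.61185 + 0.59486) = 1
P(0) × 5.9092 = 1
P(0) = 1/5.9092 = 0.1692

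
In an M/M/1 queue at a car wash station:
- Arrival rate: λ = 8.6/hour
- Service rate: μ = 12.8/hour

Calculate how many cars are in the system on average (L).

ρ = λ/μ = 8.6/12.8 = 0.6719
For M/M/1: L = λ/(μ-λ)
L = 8.6/(12.8-8.6) = 8.6/4.20
L = 2.0476 cars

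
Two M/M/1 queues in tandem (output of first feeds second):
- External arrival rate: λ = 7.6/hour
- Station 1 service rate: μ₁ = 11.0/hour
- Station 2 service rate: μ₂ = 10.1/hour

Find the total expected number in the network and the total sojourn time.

By Jackson's theorem, each station behaves as independent M/M/1.
Station 1: ρ₁ = 7.6/11.0 = 0.6909, L₁ = ρ₁/(1-ρ₁) = λ/(μ₁-λ) = 7.6/3.40 = 2.2353
Station 2: ρ₂ = 7.6/10.1 = 0.7525, L₂ = ρ₂/(1-ρ₂) = λ/(μ₂-λ) = 7.6/2.50 = 3.0400
Total: L = L₁ + L₂ = 2.2353 + 3.0400 = 5.2753
W = L/λ = 5.2753/7.6 = 0.6941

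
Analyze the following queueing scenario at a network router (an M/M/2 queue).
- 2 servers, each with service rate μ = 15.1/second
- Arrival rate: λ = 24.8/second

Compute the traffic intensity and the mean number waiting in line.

Traffic intensity: ρ = λ/(cμ) = 24.8/(2×15.1) = 0.8212
Since ρ = 0.8212 < 1, system is stable.
Offered load a = λ/μ = cρ = 24.8/15.1 = 1.6424
P₀ = [ Σₙ₌₀^1 aⁿ/n! + a^2/(2!(1-ρ)) ]⁻¹
Σ = a^0/0! + a^1/1! = 1.0000 + 1.6424 = 2.6424
a^2/(2!(1-ρ)) = 2.69743/(2 × 0.178808) = 7.5428
P₀ = 1/(2.6424 + 7.5428) = 0.09818
Lq = P₀·a^2·ρ / (2!(1-ρ)²) = 0.098182 × 2.6974 × 0.82119 / (2 × 0.031972) = 3.4011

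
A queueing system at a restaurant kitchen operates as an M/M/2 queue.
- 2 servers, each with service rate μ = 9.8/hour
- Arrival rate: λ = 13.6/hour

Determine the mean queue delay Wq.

Traffic intensity: ρ = λ/(cμ) = 13.6/(2×9.8) = 0.6939
Since ρ = 0.6939 < 1, system is stable.
Offered load a = λ/μ = cρ = 13.6/9.8 = 1.3878
P₀ = [ Σₙ₌₀^1 aⁿ/n! + a^2/(2!(1-ρ)) ]⁻¹
Σ = a^0/0! + a^1/1! = 1.0000 + 1.3878 = 2.3878
a^2/(2!(1-ρ)) = 1.92586/(2 × 0.306122) = 3.1456
P₀ = 1/(2.3878 + 3.1456) = 0.1807
Lq = P₀·a^2·ρ / (2!(1-ρ)²) = 0.18072 × 1.9259 × 0.69388 / (2 × 0.093711) = 1.2886
Wq = Lq/λ = 1.2886/13.6 = 0.09475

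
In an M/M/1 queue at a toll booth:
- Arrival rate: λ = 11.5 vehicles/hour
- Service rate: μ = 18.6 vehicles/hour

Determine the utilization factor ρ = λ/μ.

Server utilization: ρ = λ/μ
ρ = 11.5/18.6 = 0.6183
The server is busy 61.83% of the time.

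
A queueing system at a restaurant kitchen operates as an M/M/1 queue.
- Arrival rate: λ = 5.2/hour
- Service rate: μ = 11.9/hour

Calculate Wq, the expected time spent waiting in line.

First, compute utilization: ρ = λ/μ = 5.2/11.9 = 0.4370
For M/M/1: Wq = λ/(μ(μ-λ))
Wq = 5.2/(11.9 × (11.9-5.2))
Wq = 5.2/(11.9 × 6.70)
Wq = 0.06522 hours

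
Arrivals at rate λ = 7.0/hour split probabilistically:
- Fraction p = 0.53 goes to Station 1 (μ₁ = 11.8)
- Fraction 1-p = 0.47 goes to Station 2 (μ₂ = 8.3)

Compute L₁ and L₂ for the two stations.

Effective rates: λ₁ = 7.0×0.53 = 3.71, λ₂ = 7.0×0.47 = 3.29
Station 1: ρ₁ = 3.71/11.8 = 0.3144, L₁ = ρ₁/(1-ρ₁) = 0.3144/(1-0.3144) = 0.4586
Station 2: ρ₂ = 3.29/8.3 = 0.3964, L₂ = ρ₂/(1-ρ₂) = 0.3964/(1-0.3964) = 0.6567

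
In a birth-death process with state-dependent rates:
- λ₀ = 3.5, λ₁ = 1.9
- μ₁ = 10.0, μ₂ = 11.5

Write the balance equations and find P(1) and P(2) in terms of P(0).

Balance equations:
State 0: λ₀P₀ = μ₁P₁ → P₁ = (λ₀/μ₁)P₀ = (3.5/10.0)P₀ = 0.3500P₀
State 1: P₂ = (λ₀λ₁)/(μ₁μ₂)P₀ = (3.5×1.9)/(10.0×11.5)P₀ = 0.05783P₀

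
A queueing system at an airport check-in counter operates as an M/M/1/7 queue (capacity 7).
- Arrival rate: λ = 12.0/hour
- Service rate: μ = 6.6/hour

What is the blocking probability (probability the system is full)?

ρ = λ/μ = 12.0/6.6 = 1.81818
P₀ = (1-ρ)/(1-ρ^(K+1)) = (1-1.81818)/(1-1.81818^8) = -0.8182/-118.4249 = 0.006909
P_K = P₀×ρ^K = 0.006909 × 1.81818^7 = 0.006909 × 65.6838 = 0.4538
Blocking probability = 45.38%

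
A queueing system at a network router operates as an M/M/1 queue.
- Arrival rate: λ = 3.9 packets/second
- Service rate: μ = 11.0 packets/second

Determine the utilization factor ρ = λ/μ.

Server utilization: ρ = λ/μ
ρ = 3.9/11.0 = 0.3545
The server is busy 35.45% of the time.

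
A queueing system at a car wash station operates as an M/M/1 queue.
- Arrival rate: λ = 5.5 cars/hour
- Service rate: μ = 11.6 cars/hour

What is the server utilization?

Server utilization: ρ = λ/μ
ρ = 5.5/11.6 = 0.4741
The server is busy 47.41% of the time.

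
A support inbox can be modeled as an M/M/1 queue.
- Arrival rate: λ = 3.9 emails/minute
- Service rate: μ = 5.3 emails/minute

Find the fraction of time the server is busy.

Server utilization: ρ = λ/μ
ρ = 3.9/5.3 = 0.7358
The server is busy 73.58% of the time.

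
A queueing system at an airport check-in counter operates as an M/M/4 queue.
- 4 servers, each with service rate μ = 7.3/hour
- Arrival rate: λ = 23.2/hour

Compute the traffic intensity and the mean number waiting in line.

Traffic intensity: ρ = λ/(cμ) = 23.2/(4×7.3) = 0.7945
Since ρ = 0.7945 < 1, system is stable.
Offered load a = λ/μ = cρ = 23.2/7.3 = 3.1781
P₀ = [ Σₙ₌₀^3 aⁿ/n! + a^4/(4!(1-ρ)) ]⁻¹
Σ = a^0/0! + a^1/1! + a^2/2! + a^3/3! = 1.0000 + 3.1781 + 5.0501 + 5.3499 = 14.5781
a^4/(4!(1-ρ)) = 102.0142/(24 × 0.20548) = 20.6862
P₀ = 1/(14.5781 + 20.6862) = 0.02836
Lq = P₀·a^4·ρ / (4!(1-ρ)²) = 0.028357 × 102.0142 × 0.79452 / (24 × 0.042222) = 2.2682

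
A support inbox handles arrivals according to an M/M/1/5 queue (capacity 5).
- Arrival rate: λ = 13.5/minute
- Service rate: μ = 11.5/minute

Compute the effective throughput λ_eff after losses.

ρ = λ/μ = 13.5/11.5 = 1.17391
P₀ = (1-ρ)/(1-ρ^(K+1)) = (1-1.17391)/(1-1.17391^6) = -0.1739/-1.6170 = 0.1075
P_K = P₀×ρ^K = 0.10755 × 1.17391^5 = 0.10755 × 2.2293 = 0.2398
λ_eff = λ(1-P_K) = 13.5 × (1 - 0.23976) = 13.5 × 0.76024 = 10.2632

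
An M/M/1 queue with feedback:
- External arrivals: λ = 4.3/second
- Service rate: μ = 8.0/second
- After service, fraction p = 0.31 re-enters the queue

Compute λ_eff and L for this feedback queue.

Effective arrival rate: λ_eff = λ/(1-p) = 4.3/(1-0.31) = 4.3/0.69 = 6.2318841
ρ = λ_eff/μ = 6.2318841/8.0 = 0.778986
L = ρ/(1-ρ) = 0.778986/(1-0.778986) = 3.5246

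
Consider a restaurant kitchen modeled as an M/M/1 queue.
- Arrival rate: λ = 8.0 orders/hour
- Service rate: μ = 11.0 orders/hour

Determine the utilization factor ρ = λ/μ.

Server utilization: ρ = λ/μ
ρ = 8.0/11.0 = 0.7273
The server is busy 72.73% of the time.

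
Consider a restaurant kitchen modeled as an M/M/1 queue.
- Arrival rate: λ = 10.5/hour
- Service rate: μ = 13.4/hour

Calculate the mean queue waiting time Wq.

First, compute utilization: ρ = λ/μ = 10.5/13.4 = 0.7836
For M/M/1: Wq = λ/(μ(μ-λ))
Wq = 10.5/(13.4 × (13.4-10.5))
Wq = 10.5/(13.4 × 2.90)
Wq = 0.2702 hours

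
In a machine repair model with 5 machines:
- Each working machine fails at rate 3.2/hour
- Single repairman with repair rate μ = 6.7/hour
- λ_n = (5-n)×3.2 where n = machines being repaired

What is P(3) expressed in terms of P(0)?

P(3)/P(0) = ∏_{i=0}^{3-1} λ_i/μ_{i+1}
= (5-0)×3.2/6.7 × (5-1)×3.2/6.7 × (5-2)×3.2/6.7
= 6.5370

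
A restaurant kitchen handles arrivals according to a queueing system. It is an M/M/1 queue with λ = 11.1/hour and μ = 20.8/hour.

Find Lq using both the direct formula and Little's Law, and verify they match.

Method 1 (direct): Lq = λ²/(μ(μ-λ)) = 123.21/(20.8 × 9.70) = 0.6107

Method 2 (Little's Law):
W = 1/(μ-λ) = 1/9.70 = 0.1031
Wq = W - 1/μ = 0.1031 - 0.04808 = 0.05502
Lq = λWq = 11.1 × 0.05502 = 0.6107 ✔ (matches Method 1)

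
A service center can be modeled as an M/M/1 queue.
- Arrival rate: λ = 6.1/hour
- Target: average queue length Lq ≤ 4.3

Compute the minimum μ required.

For M/M/1: Lq = λ²/(μ(μ-λ))
Need Lq ≤ 4.3, i.e. μ(μ-λ) ≥ λ²/4.3
μ² - 6.1μ - 37.21/4.3 ≥ 0  →  μ² - 6.1μ - 8.653488 ≥ 0
Quadratic formula (positive root): μ = [λ + √(λ² + 4×8.653488)]/2
Discriminant: 37.21 + 4×8.653488 = 71.82395, √71.82395 = 8.474901
μ ≥ (6.1 + 8.474901)/2 = 7.2875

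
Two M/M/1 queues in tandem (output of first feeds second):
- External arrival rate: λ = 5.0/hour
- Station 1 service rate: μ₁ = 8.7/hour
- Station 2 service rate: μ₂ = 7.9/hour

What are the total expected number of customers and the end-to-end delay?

By Jackson's theorem, each station behaves as independent M/M/1.
Station 1: ρ₁ = 5.0/8.7 = 0.5747, L₁ = ρ₁/(1-ρ₁) = λ/(μ₁-λ) = 5.0/3.70 = 1.3514
Station 2: ρ₂ = 5.0/7.9 = 0.6329, L₂ = ρ₂/(1-ρ₂) = λ/(μ₂-λ) = 5.0/2.90 = 1.7241
Total: L = L₁ + L₂ = 1.3514 + 1.7241 = 3.0755
W = L/λ = 3.0755/5.0 = 0.6151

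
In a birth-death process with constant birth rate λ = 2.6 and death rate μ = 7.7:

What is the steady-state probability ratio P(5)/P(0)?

For constant rates: P(n)/P(0) = (λ/μ)^n
P(5)/P(0) = (2.6/7.7)^5 = 0.33766^5 = 0.004389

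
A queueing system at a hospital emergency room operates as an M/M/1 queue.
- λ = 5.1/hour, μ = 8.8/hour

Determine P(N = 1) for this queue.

ρ = λ/μ = 5.1/8.8 = 0.5795
P(n) = (1-ρ)ρⁿ
P(1) = (1-0.5795) × 0.5795^1
P(1) = 0.4205 × 0.5795
P(1) = 0.2437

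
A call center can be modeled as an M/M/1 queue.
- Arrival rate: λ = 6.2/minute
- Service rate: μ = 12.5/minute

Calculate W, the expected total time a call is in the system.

First, compute utilization: ρ = λ/μ = 6.2/12.5 = 0.4960
For M/M/1: W = 1/(μ-λ)
W = 1/(12.5-6.2) = 1/6.30
W = 0.1587 minutes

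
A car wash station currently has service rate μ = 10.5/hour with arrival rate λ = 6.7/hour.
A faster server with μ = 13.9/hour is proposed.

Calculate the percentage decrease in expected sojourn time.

System 1: ρ₁ = 6.7/10.5 = 0.6381, W₁ = 1/(10.5-6.7) = 0.26316
System 2: ρ₂ = 6.7/13.9 = 0.4820, W₂ = 1/(13.9-6.7) = 0.13889
Improvement: (W₁-W₂)/W₁ = (0.26316-0.13889)/0.26316 = 47.22%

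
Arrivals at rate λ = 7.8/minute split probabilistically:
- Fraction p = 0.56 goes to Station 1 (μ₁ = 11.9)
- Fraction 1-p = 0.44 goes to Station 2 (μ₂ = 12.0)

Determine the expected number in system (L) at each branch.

Effective rates: λ₁ = 7.8×0.56 = 4.368, λ₂ = 7.8×0.44 = 3.432
Station 1: ρ₁ = 4.368/11.9 = 0.36706, L₁ = ρ₁/(1-ρ₁) = 0.36706/(1-0.36706) = 0.5799
Station 2: ρ₂ = 3.432/12.0 = 0.2860, L₂ = ρ₂/(1-ρ₂) = 0.2860/(1-0.2860) = 0.4006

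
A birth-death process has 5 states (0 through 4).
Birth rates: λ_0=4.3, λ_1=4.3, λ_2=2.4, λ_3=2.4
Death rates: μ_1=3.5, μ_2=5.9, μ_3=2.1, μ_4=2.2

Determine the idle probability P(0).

Ratios P(n)/P(0) = (λ₀···λₙ₋₁)/(μ₁···μₙ):
P(1)/P(0) = (4.3)/(3.5) = 1.2286
P(2)/P(0) = (4.3×4.3)/(3.5×5.9) = 0.8954
P(3)/P(0) = (4.3×4.3×2.4)/(3.5×5.9×2.1) = 1.0233
P(4)/P(0) = (4.3×4.3×2.4×2.4)/(3.5×5.9×2.1×2.2) = 1.1163

Normalization: ∑ P(n) = 1
P(0) × (1.0000 + 1.2286 + 0.8954 + 1.0233 + 1.1163) = 1
P(0) × 5.2636 = 1
P(0) = 1/5.2636 = 0.1900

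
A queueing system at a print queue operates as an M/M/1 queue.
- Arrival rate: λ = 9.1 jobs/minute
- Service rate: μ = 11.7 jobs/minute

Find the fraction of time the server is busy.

Server utilization: ρ = λ/μ
ρ = 9.1/11.7 = 0.7778
The server is busy 77.78% of the time.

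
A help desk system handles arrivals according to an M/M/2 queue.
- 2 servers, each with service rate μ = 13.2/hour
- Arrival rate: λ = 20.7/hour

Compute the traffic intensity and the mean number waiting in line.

Traffic intensity: ρ = λ/(cμ) = 20.7/(2×13.2) = 0.7841
Since ρ = 0.7841 < 1, system is stable.
Offered load a = λ/μ = cρ = 20.7/13.2 = 1.5682
P₀ = [ Σₙ₌₀^1 aⁿ/n! + a^2/(2!(1-ρ)) ]⁻¹
Σ = a^0/0! + a^1/1! = 1.0000 + 1.5682 = 2.5682
a^2/(2!(1-ρ)) = 2.4592/(2 × 0.21591) = 5.6950
P₀ = 1/(2.5682 + 5.6950) = 0.1210
Lq = P₀·a^2·ρ / (2!(1-ρ)²) = 0.12102 × 2.4592 × 0.78409 / (2 × 0.046617) = 2.5029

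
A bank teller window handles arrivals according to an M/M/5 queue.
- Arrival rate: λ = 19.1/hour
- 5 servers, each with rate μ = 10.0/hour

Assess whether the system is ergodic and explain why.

Stability requires ρ = λ/(cμ) < 1
ρ = 19.1/(5 × 10.0) = 19.1/50.00 = 0.3820
Since 0.3820 < 1, the system is STABLE.
The servers are busy 38.20% of the time.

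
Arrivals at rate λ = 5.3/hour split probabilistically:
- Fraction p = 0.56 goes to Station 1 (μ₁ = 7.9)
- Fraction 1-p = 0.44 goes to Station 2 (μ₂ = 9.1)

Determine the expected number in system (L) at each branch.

Effective rates: λ₁ = 5.3×0.56 = 2.968, λ₂ = 5.3×0.44 = 2.332
Station 1: ρ₁ = 2.968/7.9 = 0.3757, L₁ = ρ₁/(1-ρ₁) = 0.3757/(1-0.3757) = 0.6018
Station 2: ρ₂ = 2.332/9.1 = 0.2563, L₂ = ρ₂/(1-ρ₂) = 0.2563/(1-0.2563) = 0.3446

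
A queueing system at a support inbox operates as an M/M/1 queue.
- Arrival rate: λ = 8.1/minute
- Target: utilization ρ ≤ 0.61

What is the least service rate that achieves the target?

ρ = λ/μ, so μ = λ/ρ
μ ≥ 8.1/0.61 = 13.2787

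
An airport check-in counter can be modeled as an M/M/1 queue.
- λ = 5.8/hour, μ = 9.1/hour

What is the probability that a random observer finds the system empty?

ρ = λ/μ = 5.8/9.1 = 0.6374
P(0) = 1 - ρ = 1 - 0.6374 = 0.3626
The server is idle 36.26% of the time.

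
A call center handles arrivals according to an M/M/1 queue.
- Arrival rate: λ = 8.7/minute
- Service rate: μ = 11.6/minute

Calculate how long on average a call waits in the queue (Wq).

First, compute utilization: ρ = λ/μ = 8.7/11.6 = 0.7500
For M/M/1: Wq = λ/(μ(μ-λ))
Wq = 8.7/(11.6 × (11.6-8.7))
Wq = 8.7/(11.6 × 2.90)
Wq = 0.2586 minutes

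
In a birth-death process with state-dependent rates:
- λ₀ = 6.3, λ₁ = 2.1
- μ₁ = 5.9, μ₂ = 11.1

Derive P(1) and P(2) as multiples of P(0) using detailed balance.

Balance equations:
State 0: λ₀P₀ = μ₁P₁ → P₁ = (λ₀/μ₁)P₀ = (6.3/5.9)P₀ = 1.0678P₀
State 1: P₂ = (λ₀λ₁)/(μ₁μ₂)P₀ = (6.3×2.1)/(5.9×11.1)P₀ = 0.2020P₀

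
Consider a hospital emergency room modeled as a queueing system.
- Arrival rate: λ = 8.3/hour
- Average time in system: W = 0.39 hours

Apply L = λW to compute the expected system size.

Little's Law: L = λW
L = 8.3 × 0.39 = 3.2370 patients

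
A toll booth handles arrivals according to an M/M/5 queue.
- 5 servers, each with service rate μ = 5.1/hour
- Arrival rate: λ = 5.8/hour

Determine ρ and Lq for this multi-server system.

Traffic intensity: ρ = λ/(cμ) = 5.8/(5×5.1) = 0.2275
Since ρ = 0.2275 < 1, system is stable.
Offered load a = λ/μ = cρ = 5.8/5.1 = 1.1373
P₀ = [ Σₙ₌₀^4 aⁿ/n! + a^5/(5!(1-ρ)) ]⁻¹
Σ = a^0/0! + a^1/1! + a^2/2! + a^3/3! + a^4/4! = 1.0000 + 1.1373 + 0.6467 + 0.2451 + 0.06970 = 3.0988
a^5/(5!(1-ρ)) = 1.9023/(120 × 0.7725) = 0.02052
P₀ = 1/(3.0988 + 0.02052) = 0.3206
Lq = P₀·a^5·ρ / (5!(1-ρ)²) = 0.3206 × 1.9023 × 0.2275 / (120 × 0.5968) = 0.001937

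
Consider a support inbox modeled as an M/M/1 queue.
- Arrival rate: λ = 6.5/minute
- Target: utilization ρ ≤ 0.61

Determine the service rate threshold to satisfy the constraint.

ρ = λ/μ, so μ = λ/ρ
μ ≥ 6.5/0.61 = 10.6557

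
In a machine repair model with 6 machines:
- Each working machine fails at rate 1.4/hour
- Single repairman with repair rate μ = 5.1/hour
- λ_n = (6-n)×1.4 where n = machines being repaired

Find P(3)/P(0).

P(3)/P(0) = ∏_{i=0}^{3-1} λ_i/μ_{i+1}
= (6-0)×1.4/5.1 × (6-1)×1.4/5.1 × (6-2)×1.4/5.1
= 2.4823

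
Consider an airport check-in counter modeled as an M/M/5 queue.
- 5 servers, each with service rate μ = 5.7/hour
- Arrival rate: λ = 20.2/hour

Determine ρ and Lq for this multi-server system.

Traffic intensity: ρ = λ/(cμ) = 20.2/(5×5.7) = 0.7088
Since ρ = 0.7088 < 1, system is stable.
Offered load a = λ/μ = cρ = 20.2/5.7 = 3.5439
P₀ = [ Σₙ₌₀^4 aⁿ/n! + a^5/(5!(1-ρ)) ]⁻¹
Σ = a^0/0! + a^1/1! + a^2/2! + a^3/3! + a^4/4! = 1.00000 + 3.54386 + 6.27947 + 7.41785 + 6.57196 = 24.8131
a^5/(5!(1-ρ)) = 558.9624/(120 × 0.291228) = 15.9944
P₀ = 1/(24.8131 + 15.9944) = 0.02451
Lq = P₀·a^5·ρ / (5!(1-ρ)²) = 0.024505 × 558.9624 × 0.70877 / (120 × 0.084814) = 0.9539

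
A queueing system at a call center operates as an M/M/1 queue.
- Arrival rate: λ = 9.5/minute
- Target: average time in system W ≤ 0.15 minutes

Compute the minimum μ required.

For M/M/1: W = 1/(μ-λ)
Need W ≤ 0.15, so 1/(μ-λ) ≤ 0.15
μ - λ ≥ 1/0.15 = 6.6667
μ ≥ 9.5 + 6.6667 = 16.1667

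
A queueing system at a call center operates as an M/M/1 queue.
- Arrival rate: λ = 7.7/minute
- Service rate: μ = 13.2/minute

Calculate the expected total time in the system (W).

First, compute utilization: ρ = λ/μ = 7.7/13.2 = 0.5833
For M/M/1: W = 1/(μ-λ)
W = 1/(13.2-7.7) = 1/5.50
W = 0.1818 minutes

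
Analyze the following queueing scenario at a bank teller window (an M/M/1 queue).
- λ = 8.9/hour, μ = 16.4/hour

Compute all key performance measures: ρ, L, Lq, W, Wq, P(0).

Step 1: ρ = λ/μ = 8.9/16.4 = 0.5427
Step 2: L = λ/(μ-λ) = 8.9/7.50 = 1.1867
Step 3: Lq = λ²/(μ(μ-λ)) = 79.21/(16.4×7.50) = 0.6440
Step 4: W = 1/(μ-λ) = 1/7.50 = 0.133333
Step 5: Wq = λ/(μ(μ-λ)) = 8.9/(16.4×7.50) = 0.07236
Step 6: P(0) = 1-ρ = 0.4573
Verify: L = λW = 8.9×0.133333 = 1.1867 ✔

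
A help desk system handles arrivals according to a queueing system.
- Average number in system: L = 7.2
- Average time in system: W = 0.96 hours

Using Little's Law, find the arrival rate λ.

Little's Law: L = λW, so λ = L/W
λ = 7.2/0.96 = 7.5000 tickets/hour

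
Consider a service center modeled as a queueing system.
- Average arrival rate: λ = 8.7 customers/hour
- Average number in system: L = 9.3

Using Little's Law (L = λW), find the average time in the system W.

Little's Law: L = λW, so W = L/λ
W = 9.3/8.7 = 1.0690 hours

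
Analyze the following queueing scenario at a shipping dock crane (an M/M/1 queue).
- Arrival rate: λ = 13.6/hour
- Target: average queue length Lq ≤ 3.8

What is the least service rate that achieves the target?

For M/M/1: Lq = λ²/(μ(μ-λ))
Need Lq ≤ 3.8, i.e. μ(μ-λ) ≥ λ²/3.8
μ² - 13.6μ - 184.96/3.8 ≥ 0  →  μ² - 13.6μ - 48.67368 ≥ 0
Quadratic formula (positive root): μ = [λ + √(λ² + 4×48.67368)]/2
Discriminant: 184.96 + 4×48.67368 = 379.6547, √379.6547 = 19.48473
μ ≥ (13.6 + 19.48473)/2 = 16.5424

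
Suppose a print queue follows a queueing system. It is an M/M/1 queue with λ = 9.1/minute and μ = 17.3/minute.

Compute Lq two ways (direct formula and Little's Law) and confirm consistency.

Method 1 (direct): Lq = λ²/(μ(μ-λ)) = 82.81/(17.3 × 8.20) = 0.5837

Method 2 (Little's Law):
W = 1/(μ-λ) = 1/8.20 = 0.1219512
Wq = W - 1/μ = 0.1219512 - 0.05780347 = 0.064148
Lq = λWq = 9.1 × 0.064148 = 0.5837 ✔ (matches Method 1)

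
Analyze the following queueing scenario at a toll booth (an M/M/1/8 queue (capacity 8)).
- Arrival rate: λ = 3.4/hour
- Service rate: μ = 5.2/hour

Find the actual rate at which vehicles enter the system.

ρ = λ/μ = 3.4/5.2 = 0.65385
P₀ = (1-ρ)/(1-ρ^(K+1)) = (1-0.65385)/(1-0.65385^9) = 0.34615/0.97816 = 0.3539
P_K = P₀×ρ^K = 0.3539 × 0.65385^8 = 0.3539 × 0.03341 = 0.01182
λ_eff = λ(1-P_K) = 3.4 × (1 - 0.01182) = 3.4 × 0.98818 = 3.3598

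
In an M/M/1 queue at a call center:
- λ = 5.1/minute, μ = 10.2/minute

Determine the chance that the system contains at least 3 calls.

ρ = λ/μ = 5.1/10.2 = 0.5000
P(N ≥ n) = ρⁿ
P(N ≥ 3) = 0.5000^3
P(N ≥ 3) = 0.1250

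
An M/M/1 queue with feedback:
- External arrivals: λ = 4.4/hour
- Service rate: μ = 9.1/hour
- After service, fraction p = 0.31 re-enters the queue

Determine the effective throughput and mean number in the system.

Effective arrival rate: λ_eff = λ/(1-p) = 4.4/(1-0.31) = 4.4/0.69 = 6.3768
ρ = λ_eff/μ = 6.3768/9.1 = 0.70075
L = ρ/(1-ρ) = 0.70075/(1-0.70075) = 2.3417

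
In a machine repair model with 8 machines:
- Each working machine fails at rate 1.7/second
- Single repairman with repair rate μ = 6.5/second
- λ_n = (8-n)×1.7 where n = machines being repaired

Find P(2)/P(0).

P(2)/P(0) = ∏_{i=0}^{2-1} λ_i/μ_{i+1}
= (8-0)×1.7/6.5 × (8-1)×1.7/6.5
= 3.8305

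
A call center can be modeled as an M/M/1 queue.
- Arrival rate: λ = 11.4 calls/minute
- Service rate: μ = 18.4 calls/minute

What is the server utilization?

Server utilization: ρ = λ/μ
ρ = 11.4/18.4 = 0.6196
The server is busy 61.96% of the time.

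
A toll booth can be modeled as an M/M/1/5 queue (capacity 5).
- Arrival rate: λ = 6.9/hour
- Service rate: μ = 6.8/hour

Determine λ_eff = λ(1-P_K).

ρ = λ/μ = 6.9/6.8 = 1.0147
P₀ = (1-ρ)/(1-ρ^(K+1)) = (1-1.0147)/(1-1.0147^6) = -0.01470/-0.09151 = 0.1606
P_K = P₀×ρ^K = 0.1606 × 1.0147^5 = 0.1606 × 1.0757 = 0.1728
λ_eff = λ(1-P_K) = 6.9 × (1 - 0.17281) = 6.9 × 0.82719 = 5.7076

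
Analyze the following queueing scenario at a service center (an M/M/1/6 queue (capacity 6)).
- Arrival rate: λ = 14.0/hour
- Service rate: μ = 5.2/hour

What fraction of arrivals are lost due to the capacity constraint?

ρ = λ/μ = 14.0/5.2 = 2.6923
P₀ = (1-ρ)/(1-ρ^(K+1)) = (1-2.6923)/(1-2.6923^7) = -1.6923/-1024.3312 = 0.001652
P_K = P₀×ρ^K = 0.0016521 × 2.6923^6 = 0.0016521 × 380.8384 = 0.6292
Blocking probability = 62.92%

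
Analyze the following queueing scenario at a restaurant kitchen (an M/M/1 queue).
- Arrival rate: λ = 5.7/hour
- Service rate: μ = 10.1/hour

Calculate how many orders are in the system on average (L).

ρ = λ/μ = 5.7/10.1 = 0.5644
For M/M/1: L = λ/(μ-λ)
L = 5.7/(10.1-5.7) = 5.7/4.40
L = 1.2955 orders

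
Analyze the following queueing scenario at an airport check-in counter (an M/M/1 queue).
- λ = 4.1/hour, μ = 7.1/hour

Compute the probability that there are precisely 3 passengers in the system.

ρ = λ/μ = 4.1/7.1 = 0.5775
P(n) = (1-ρ)ρⁿ
P(3) = (1-0.5775) × 0.5775^3
P(3) = 0.4225 × 0.1926
P(3) = 0.08137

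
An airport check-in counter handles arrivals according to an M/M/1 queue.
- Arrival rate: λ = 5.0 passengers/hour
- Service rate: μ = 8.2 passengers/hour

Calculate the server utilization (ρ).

Server utilization: ρ = λ/μ
ρ = 5.0/8.2 = 0.6098
The server is busy 60.98% of the time.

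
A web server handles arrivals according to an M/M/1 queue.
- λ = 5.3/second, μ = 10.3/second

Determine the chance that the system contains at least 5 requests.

ρ = λ/μ = 5.3/10.3 = 0.51456
P(N ≥ n) = ρⁿ
P(N ≥ 5) = 0.51456^5
P(N ≥ 5) = 0.03607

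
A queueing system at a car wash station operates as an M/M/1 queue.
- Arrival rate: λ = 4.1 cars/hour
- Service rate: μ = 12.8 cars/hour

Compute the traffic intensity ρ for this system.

Server utilization: ρ = λ/μ
ρ = 4.1/12.8 = 0.3203
The server is busy 32.03% of the time.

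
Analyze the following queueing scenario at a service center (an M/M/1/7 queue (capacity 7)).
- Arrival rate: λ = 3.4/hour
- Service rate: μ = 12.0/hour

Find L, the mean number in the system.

ρ = λ/μ = 3.4/12.0 = 0.283333
P₀ = (1-ρ)/(1-ρ^(K+1)) = (1-0.283333)/(1-0.283333^8) = 0.7167/1.0000 = 0.7167
P_K = P₀×ρ^K = 0.7167 × 0.283333^7 = 0.7167 × 0.0001466 = 0.0001051
L = ρ[1 - (K+1)ρ^K + Kρ^(K+1)] / [(1-ρ)(1-ρ^(K+1))]
L = 0.283333 × (1 - 8×0.0001466 + 7×0.00004153) / ((1 - 0.283333) × (1 - 0.00004153)) = 0.3950 customers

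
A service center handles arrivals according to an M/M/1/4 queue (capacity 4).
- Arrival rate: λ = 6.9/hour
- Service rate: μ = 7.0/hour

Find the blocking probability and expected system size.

ρ = λ/μ = 6.9/7.0 = 0.9857
P₀ = (1-ρ)/(1-ρ^(K+1)) = (1-0.9857)/(1-0.9857^5) = 0.01430/0.06948 = 0.2058
P_K = P₀×ρ^K = 0.2058 × 0.9857^4 = 0.2058 × 0.9440 = 0.1943
Blocking probability P_4 = 0.1943 (19.43%)
L = ρ[1 - (K+1)ρ^K + Kρ^(K+1)] / [(1-ρ)(1-ρ^(K+1))]
L = 0.9857 × (1 - 5×0.94401528 + 4×0.93051587) / ((1 - 0.9857) × (1 - 0.93051587)) = 1.9712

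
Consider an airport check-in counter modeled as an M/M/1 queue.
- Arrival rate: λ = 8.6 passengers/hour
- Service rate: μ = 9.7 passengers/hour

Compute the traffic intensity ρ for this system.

Server utilization: ρ = λ/μ
ρ = 8.6/9.7 = 0.8866
The server is busy 88.66% of the time.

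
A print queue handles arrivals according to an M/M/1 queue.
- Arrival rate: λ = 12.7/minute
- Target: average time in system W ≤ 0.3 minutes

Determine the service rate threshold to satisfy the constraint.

For M/M/1: W = 1/(μ-λ)
Need W ≤ 0.3, so 1/(μ-λ) ≤ 0.3
μ - λ ≥ 1/0.3 = 3.3333
μ ≥ 12.7 + 3.3333 = 16.0333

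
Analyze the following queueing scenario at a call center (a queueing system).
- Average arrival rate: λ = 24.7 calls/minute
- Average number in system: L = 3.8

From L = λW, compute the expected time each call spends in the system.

Little's Law: L = λW, so W = L/λ
W = 3.8/24.7 = 0.1538 minutes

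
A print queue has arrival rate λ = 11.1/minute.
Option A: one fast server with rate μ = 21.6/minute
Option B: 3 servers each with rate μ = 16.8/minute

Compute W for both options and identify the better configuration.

Option A: single server μ = 21.6 (M/M/1)
  ρ_A = 11.1/21.6 = 0.5139
  W_A = 1/(μ-λ) = 1/(21.6-11.1) = 1/10.50 = 0.09524

Option B: 3 servers μ = 16.8 (M/M/3)
  ρ_B = λ/(cμ) = 11.1/(3×16.8) = 0.2202
  Offered load a = λ/μ = cρ = 11.1/16.8 = 0.6607
  P₀ = [ Σₙ₌₀^2 aⁿ/n! + a^3/(3!(1-ρ)) ]⁻¹
  Σ = a^0/0! + a^1/1! + a^2/2! = 1.0000 + 0.6607 + 0.2183 = 1.8790
  a^3/(3!(1-ρ)) = 0.28843/(6 × 0.77976) = 0.06165
  P₀ = 1/(1.8790 + 0.06165) = 0.5153
  Lq = P₀·a^3·ρ / (3!(1-ρ)²) = 0.51530 × 0.28843 × 0.22024 / (6 × 0.60803) = 0.008973
  Wq_B = Lq/λ = 0.0089725/11.1 = 0.0008083
  W_B = Wq_B + 1/μ = 0.0008083 + 0.05952 = 0.06033

Since W_B = 0.06033 < W_A = 0.09524, Option B (multiple servers) has the shorter time in system.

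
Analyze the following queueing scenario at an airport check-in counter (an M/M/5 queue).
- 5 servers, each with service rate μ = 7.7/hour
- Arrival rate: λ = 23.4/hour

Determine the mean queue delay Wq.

Traffic intensity: ρ = λ/(cμ) = 23.4/(5×7.7) = 0.6078
Since ρ = 0.6078 < 1, system is stable.
Offered load a = λ/μ = cρ = 23.4/7.7 = 3.0390
P₀ = [ Σₙ₌₀^4 aⁿ/n! + a^5/(5!(1-ρ)) ]⁻¹
Σ = a^0/0! + a^1/1! + a^2/2! + a^3/3! + a^4/4! = 1.0000 + 3.0390 + 4.6176 + 4.6776 + 3.5538 = 16.8880
a^5/(5!(1-ρ)) = 259.1944/(120 × 0.392208) = 5.5072
P₀ = 1/(16.8880 + 5.5072) = 0.04465
Lq = P₀·a^5·ρ / (5!(1-ρ)²) = 0.04465 × 259.1944 × 0.6078 / (120 × 0.1538) = 0.3811
Wq = Lq/λ = 0.3811/23.4 = 0.01629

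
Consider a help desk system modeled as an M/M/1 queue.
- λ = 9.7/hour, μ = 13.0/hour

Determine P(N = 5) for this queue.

ρ = λ/μ = 9.7/13.0 = 0.74615
P(n) = (1-ρ)ρⁿ
P(5) = (1-0.74615) × 0.74615^5
P(5) = 0.25385 × 0.23128
P(5) = 0.05871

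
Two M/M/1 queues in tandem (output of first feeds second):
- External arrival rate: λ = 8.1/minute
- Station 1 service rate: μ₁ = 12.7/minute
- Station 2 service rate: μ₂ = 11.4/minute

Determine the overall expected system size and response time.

By Jackson's theorem, each station behaves as independent M/M/1.
Station 1: ρ₁ = 8.1/12.7 = 0.6378, L₁ = ρ₁/(1-ρ₁) = λ/(μ₁-λ) = 8.1/4.60 = 1.7609
Station 2: ρ₂ = 8.1/11.4 = 0.7105, L₂ = ρ₂/(1-ρ₂) = λ/(μ₂-λ) = 8.1/3.30 = 2.4545
Total: L = L₁ + L₂ = 1.7609 + 2.4545 = 4.2154
W = L/λ = 4.2154/8.1 = 0.5204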